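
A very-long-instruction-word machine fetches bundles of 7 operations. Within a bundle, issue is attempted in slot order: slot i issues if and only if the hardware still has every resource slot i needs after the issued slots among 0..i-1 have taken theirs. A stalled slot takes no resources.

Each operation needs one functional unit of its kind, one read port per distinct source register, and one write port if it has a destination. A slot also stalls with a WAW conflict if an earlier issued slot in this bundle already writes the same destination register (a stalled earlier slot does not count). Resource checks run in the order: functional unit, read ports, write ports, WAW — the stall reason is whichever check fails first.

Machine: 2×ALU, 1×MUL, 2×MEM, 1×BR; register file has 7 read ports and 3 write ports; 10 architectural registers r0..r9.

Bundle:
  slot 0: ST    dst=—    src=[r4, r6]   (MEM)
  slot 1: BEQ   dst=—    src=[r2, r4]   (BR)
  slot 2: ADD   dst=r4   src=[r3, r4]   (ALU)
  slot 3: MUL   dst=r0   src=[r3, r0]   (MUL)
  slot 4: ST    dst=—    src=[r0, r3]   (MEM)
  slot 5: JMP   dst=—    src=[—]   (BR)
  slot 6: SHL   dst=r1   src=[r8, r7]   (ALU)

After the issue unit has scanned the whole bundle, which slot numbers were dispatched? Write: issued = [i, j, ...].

  0. MEM ⇒ go  {2A/1Mu/1Ld/1B | 5r 3w}
  1. BR ⇒ go  {2A/1Mu/1Ld/0B | 3r 3w}
  2. ALU→r4 ⇒ go  {1A/1Mu/1Ld/0B | 1r 2w}
  3. MUL→r0 ⇒ no(RD_PORT)  {1A/1Mu/1Ld/0B | 1r 2w}
  4. MEM ⇒ no(RD_PORT)  {1A/1Mu/1Ld/0B | 1r 2w}
  5. BR ⇒ no(FU)  {1A/1Mu/1Ld/0B | 1r 2w}
  6. ALU→r1 ⇒ no(RD_PORT)  {1A/1Mu/1Ld/0B | 1r 2w}

issued = [0, 1, 2]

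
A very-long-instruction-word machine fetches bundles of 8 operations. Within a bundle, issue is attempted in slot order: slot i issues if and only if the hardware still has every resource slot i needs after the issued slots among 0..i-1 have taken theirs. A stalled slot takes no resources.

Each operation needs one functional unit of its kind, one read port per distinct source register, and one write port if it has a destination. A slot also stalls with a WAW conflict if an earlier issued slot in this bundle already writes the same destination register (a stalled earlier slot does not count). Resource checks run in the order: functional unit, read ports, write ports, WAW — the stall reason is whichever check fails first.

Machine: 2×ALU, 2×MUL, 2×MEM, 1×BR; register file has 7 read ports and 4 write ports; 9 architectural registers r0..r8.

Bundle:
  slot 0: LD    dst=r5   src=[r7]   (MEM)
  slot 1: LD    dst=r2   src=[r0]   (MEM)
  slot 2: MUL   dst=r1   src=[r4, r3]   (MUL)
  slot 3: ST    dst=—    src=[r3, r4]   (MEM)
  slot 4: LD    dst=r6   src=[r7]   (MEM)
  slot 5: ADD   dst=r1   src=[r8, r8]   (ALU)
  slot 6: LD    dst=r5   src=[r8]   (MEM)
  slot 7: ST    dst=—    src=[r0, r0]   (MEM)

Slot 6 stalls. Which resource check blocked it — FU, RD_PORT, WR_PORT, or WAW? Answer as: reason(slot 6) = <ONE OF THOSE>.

reason(slot 6) = FU

slot 0 (MEM): ISSUE — free A2,Mu2,Ld1,B1 rp6 wp3
slot 1 (MEM): ISSUE — free A2,Mu2,Ld0,B1 rp5 wp2
slot 2 (MUL): ISSUE — free A2,Mu1,Ld0,B1 rp3 wp1
slot 3 (MEM): stall FU — free A2,Mu1,Ld0,B1 rp3 wp1
slot 4 (MEM): stall FU — free A2,Mu1,Ld0,B1 rp3 wp1
slot 5 (ALU): stall WAW — free A2,Mu1,Ld0,B1 rp3 wp1
slot 6 (MEM): stall FU — free A2,Mu1,Ld0,B1 rp3 wp1
slot 7 (MEM): stall FU — free A2,Mu1,Ld0,B1 rp3 wp1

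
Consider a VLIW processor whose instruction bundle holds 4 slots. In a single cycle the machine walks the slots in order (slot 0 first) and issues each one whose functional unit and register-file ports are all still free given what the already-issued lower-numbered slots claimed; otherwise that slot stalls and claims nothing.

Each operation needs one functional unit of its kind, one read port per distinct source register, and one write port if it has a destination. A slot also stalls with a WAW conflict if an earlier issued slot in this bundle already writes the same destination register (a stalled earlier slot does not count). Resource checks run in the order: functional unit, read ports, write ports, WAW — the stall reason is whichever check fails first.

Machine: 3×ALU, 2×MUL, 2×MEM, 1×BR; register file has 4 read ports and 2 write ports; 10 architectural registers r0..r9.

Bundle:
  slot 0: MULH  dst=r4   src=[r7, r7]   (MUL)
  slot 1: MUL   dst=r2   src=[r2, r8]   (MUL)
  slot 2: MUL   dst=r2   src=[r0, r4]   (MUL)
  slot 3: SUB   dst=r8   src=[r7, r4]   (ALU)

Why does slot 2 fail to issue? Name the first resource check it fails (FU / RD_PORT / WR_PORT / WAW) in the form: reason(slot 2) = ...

reason(slot 2) = FU

[0] MUL needs rd=1 wr=1: ok; after: ALU=3 MUL=1 MEM=2 BR=1, R=3, W=1
[1] MUL needs rd=2 wr=1: ok; after: ALU=3 MUL=0 MEM=2 BR=1, R=1, W=0
[2] MUL needs rd=2 wr=1: FU; after: ALU=3 MUL=0 MEM=2 BR=1, R=1, W=0
[3] ALU needs rd=2 wr=1: RD_PORT; after: ALU=3 MUL=0 MEM=2 BR=1, R=1, W=0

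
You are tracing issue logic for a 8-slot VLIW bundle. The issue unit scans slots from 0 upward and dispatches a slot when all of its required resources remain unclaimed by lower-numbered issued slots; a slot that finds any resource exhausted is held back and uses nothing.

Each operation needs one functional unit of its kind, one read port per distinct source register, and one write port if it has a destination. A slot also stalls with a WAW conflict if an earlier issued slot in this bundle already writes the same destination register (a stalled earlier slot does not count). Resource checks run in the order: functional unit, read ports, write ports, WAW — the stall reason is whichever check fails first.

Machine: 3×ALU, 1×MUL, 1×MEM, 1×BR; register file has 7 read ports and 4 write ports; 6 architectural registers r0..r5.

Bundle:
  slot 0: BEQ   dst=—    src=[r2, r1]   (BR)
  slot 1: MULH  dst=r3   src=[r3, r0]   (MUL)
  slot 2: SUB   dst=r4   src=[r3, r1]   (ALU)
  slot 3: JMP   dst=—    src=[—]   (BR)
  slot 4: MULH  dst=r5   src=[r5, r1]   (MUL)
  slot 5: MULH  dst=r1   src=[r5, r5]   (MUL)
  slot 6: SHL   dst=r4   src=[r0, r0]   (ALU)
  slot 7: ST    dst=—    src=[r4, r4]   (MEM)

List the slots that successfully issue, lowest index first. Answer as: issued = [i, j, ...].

issued = [0, 1, 2, 7]

[0] BR needs rd=2 wr=0: ok; after: ALU=3 MUL=1 MEM=1 BR=0, R=5, W=4
[1] MUL needs rd=2 wr=1: ok; after: ALU=3 MUL=0 MEM=1 BR=0, R=3, W=3
[2] ALU needs rd=2 wr=1: ok; after: ALU=2 MUL=0 MEM=1 BR=0, R=1, W=2
[3] BR needs rd=0 wr=0: FU; after: ALU=2 MUL=0 MEM=1 BR=0, R=1, W=2
[4] MUL needs rd=2 wr=1: FU; after: ALU=2 MUL=0 MEM=1 BR=0, R=1, W=2
[5] MUL needs rd=1 wr=1: FU; after: ALU=2 MUL=0 MEM=1 BR=0, R=1, W=2
[6] ALU needs rd=1 wr=1: WAW; after: ALU=2 MUL=0 MEM=1 BR=0, R=1, W=2
[7] MEM needs rd=1 wr=0: ok; after: ALU=2 MUL=0 MEM=0 BR=0, R=0, W=2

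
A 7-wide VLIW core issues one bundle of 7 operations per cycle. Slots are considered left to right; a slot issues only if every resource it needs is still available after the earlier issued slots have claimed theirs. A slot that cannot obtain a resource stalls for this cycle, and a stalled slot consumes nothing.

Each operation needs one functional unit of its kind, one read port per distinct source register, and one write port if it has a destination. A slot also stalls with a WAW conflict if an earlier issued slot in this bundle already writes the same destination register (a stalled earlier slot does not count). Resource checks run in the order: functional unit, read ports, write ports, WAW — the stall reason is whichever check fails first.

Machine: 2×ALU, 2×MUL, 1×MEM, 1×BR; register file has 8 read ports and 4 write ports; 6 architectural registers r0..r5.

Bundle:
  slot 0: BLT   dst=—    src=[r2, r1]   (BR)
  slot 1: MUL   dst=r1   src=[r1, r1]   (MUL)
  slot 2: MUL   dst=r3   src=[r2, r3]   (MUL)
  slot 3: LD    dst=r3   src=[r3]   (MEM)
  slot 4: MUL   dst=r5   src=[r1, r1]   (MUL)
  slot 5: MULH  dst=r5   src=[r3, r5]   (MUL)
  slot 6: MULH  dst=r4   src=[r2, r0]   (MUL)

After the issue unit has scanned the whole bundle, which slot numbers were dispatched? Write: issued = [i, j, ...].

issued = [0, 1, 2]

#0 BR src=r2,r1 dispatched  <A:2 Mu:2 Ld:1 B:0 rd:6 wr:4>
#1 MUL src=r1,r1 dispatched  <A:2 Mu:1 Ld:1 B:0 rd:5 wr:3>
#2 MUL src=r2,r3 dispatched  <A:2 Mu:0 Ld:1 B:0 rd:3 wr:2>
#3 MEM src=r3 held:WAW  <A:2 Mu:0 Ld:1 B:0 rd:3 wr:2>
#4 MUL src=r1,r1 held:FU  <A:2 Mu:0 Ld:1 B:0 rd:3 wr:2>
#5 MUL src=r3,r5 held:FU  <A:2 Mu:0 Ld:1 B:0 rd:3 wr:2>
#6 MUL src=r2,r0 held:FU  <A:2 Mu:0 Ld:1 B:0 rd:3 wr:2>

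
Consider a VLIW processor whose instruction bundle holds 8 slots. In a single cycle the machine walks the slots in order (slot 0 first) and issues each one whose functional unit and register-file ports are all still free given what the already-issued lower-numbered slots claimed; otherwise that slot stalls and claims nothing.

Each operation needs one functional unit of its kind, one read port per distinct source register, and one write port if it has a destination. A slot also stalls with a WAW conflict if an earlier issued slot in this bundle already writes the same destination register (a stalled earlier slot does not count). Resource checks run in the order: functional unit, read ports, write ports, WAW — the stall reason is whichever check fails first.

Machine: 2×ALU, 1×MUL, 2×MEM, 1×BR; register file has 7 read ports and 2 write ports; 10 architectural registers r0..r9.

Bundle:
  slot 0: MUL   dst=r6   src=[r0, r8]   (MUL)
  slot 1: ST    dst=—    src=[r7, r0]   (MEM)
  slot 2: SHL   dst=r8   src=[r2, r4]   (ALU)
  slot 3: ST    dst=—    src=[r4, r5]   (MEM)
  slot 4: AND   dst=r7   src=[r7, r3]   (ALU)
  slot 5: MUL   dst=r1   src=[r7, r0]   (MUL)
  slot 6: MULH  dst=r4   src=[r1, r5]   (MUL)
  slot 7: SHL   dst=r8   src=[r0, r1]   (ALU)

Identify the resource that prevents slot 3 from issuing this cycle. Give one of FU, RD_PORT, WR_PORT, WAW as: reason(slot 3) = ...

#0 MUL src=r0,r8 dispatched  <A:2 Mu:0 Ld:2 B:1 rd:5 wr:1>
#1 MEM src=r7,r0 dispatched  <A:2 Mu:0 Ld:1 B:1 rd:3 wr:1>
#2 ALU src=r2,r4 dispatched  <A:1 Mu:0 Ld:1 B:1 rd:1 wr:0>
#3 MEM src=r4,r5 held:RD_PORT  <A:1 Mu:0 Ld:1 B:1 rd:1 wr:0>
#4 ALU src=r7,r3 held:RD_PORT  <A:1 Mu:0 Ld:1 B:1 rd:1 wr:0>
#5 MUL src=r7,r0 held:FU  <A:1 Mu:0 Ld:1 B:1 rd:1 wr:0>
#6 MUL src=r1,r5 held:FU  <A:1 Mu:0 Ld:1 B:1 rd:1 wr:0>
#7 ALU src=r0,r1 held:RD_PORT  <A:1 Mu:0 Ld:1 B:1 rd:1 wr:0>

reason(slot 3) = RD_PORT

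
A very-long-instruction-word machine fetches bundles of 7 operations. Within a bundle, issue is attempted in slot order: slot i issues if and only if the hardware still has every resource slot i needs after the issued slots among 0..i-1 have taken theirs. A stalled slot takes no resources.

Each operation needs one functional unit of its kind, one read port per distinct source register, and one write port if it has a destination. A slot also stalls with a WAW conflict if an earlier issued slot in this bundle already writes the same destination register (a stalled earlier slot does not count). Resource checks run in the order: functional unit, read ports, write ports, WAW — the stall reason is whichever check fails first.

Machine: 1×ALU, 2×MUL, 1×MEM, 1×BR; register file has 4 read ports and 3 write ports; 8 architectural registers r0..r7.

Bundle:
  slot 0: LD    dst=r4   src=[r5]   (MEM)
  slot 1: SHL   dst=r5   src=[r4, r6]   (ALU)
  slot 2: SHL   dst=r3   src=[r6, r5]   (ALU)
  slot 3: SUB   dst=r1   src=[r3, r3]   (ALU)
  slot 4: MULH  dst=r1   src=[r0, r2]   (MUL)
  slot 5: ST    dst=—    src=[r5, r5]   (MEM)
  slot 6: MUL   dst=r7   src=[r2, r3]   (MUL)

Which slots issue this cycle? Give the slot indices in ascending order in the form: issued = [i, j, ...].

(0) want 1×MEM +1rd +1wr — yes → AL1|MU2|ME0|BR1|rd3|wr2
(1) want 1×ALU +2rd +1wr — yes → AL0|MU2|ME0|BR1|rd1|wr1
(2) want 1×ALU +2rd +1wr — FU → AL0|MU2|ME0|BR1|rd1|wr1
(3) want 1×ALU +1rd +1wr — FU → AL0|MU2|ME0|BR1|rd1|wr1
(4) want 1×MUL +2rd +1wr — RD_PORT → AL0|MU2|ME0|BR1|rd1|wr1
(5) want 1×MEM +1rd +0wr — FU → AL0|MU2|ME0|BR1|rd1|wr1
(6) want 1×MUL +2rd +1wr — RD_PORT → AL0|MU2|ME0|BR1|rd1|wr1

issued = [0, 1]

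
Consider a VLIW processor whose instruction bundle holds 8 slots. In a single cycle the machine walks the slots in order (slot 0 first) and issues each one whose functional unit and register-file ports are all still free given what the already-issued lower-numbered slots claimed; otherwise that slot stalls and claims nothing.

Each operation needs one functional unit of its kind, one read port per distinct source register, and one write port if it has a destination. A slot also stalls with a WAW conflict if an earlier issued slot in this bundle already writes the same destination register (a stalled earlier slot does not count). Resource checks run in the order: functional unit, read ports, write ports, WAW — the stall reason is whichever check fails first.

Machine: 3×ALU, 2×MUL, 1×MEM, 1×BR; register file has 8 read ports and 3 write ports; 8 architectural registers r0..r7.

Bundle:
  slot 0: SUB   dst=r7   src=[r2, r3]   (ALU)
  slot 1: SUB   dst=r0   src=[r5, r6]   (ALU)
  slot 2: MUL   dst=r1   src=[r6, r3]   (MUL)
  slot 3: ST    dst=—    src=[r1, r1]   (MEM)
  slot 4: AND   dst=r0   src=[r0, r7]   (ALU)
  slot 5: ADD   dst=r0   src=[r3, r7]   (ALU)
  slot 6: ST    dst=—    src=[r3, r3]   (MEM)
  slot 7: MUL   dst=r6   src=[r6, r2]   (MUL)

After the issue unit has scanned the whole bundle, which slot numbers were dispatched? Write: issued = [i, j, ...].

  0. ALU→r7 ⇒ go  {2A/2Mu/1Ld/1B | 6r 2w}
  1. ALU→r0 ⇒ go  {1A/2Mu/1Ld/1B | 4r 1w}
  2. MUL→r1 ⇒ go  {1A/1Mu/1Ld/1B | 2r 0w}
  3. MEM ⇒ go  {1A/1Mu/0Ld/1B | 1r 0w}
  4. ALU→r0 ⇒ no(RD_PORT)  {1A/1Mu/0Ld/1B | 1r 0w}
  5. ALU→r0 ⇒ no(RD_PORT)  {1A/1Mu/0Ld/1B | 1r 0w}
  6. MEM ⇒ no(FU)  {1A/1Mu/0Ld/1B | 1r 0w}
  7. MUL→r6 ⇒ no(RD_PORT)  {1A/1Mu/0Ld/1B | 1r 0w}

issued = [0, 1, 2, 3]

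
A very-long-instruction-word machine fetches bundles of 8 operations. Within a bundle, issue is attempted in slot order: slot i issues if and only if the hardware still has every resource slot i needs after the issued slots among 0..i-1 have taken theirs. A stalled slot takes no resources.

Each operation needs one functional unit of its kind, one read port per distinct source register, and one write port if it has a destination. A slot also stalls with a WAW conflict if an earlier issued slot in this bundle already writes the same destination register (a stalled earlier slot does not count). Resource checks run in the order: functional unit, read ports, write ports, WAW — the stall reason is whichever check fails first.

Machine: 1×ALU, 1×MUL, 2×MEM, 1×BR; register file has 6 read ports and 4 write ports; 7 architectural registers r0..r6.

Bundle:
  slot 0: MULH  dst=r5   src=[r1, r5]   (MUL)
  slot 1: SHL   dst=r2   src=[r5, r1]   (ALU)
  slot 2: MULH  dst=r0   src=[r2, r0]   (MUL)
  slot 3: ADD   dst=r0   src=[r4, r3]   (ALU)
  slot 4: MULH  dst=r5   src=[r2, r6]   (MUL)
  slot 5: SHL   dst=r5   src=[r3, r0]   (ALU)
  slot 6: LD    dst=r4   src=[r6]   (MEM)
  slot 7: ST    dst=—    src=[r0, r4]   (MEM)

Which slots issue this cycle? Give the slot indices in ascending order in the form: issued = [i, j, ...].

issued = [0, 1, 6]

#0 MUL src=r1,r5 dispatched  <A:1 Mu:0 Ld:2 B:1 rd:4 wr:3>
#1 ALU src=r5,r1 dispatched  <A:0 Mu:0 Ld:2 B:1 rd:2 wr:2>
#2 MUL src=r2,r0 held:FU  <A:0 Mu:0 Ld:2 B:1 rd:2 wr:2>
#3 ALU src=r4,r3 held:FU  <A:0 Mu:0 Ld:2 B:1 rd:2 wr:2>
#4 MUL src=r2,r6 held:FU  <A:0 Mu:0 Ld:2 B:1 rd:2 wr:2>
#5 ALU src=r3,r0 held:FU  <A:0 Mu:0 Ld:2 B:1 rd:2 wr:2>
#6 MEM src=r6 dispatched  <A:0 Mu:0 Ld:1 B:1 rd:1 wr:1>
#7 MEM src=r0,r4 held:RD_PORT  <A:0 Mu:0 Ld:1 B:1 rd:1 wr:1>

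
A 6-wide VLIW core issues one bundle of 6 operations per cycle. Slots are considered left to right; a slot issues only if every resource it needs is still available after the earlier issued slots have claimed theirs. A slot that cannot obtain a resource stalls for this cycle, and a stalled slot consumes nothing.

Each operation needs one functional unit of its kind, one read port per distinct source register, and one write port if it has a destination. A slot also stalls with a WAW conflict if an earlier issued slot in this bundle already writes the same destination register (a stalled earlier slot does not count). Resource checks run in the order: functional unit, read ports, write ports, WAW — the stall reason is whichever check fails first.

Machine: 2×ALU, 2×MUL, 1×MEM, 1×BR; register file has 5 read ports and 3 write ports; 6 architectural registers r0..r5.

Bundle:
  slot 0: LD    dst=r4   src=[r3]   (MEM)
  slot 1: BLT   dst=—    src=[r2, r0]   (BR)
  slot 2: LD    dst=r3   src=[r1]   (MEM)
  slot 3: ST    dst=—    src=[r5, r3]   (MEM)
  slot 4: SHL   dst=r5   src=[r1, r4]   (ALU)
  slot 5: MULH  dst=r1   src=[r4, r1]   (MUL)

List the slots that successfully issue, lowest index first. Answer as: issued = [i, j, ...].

#0 MEM src=r3 dispatched  <A:2 Mu:2 Ld:0 B:1 rd:4 wr:2>
#1 BR src=r2,r0 dispatched  <A:2 Mu:2 Ld:0 B:0 rd:2 wr:2>
#2 MEM src=r1 held:FU  <A:2 Mu:2 Ld:0 B:0 rd:2 wr:2>
#3 MEM src=r5,r3 held:FU  <A:2 Mu:2 Ld:0 B:0 rd:2 wr:2>
#4 ALU src=r1,r4 dispatched  <A:1 Mu:2 Ld:0 B:0 rd:0 wr:1>
#5 MUL src=r4,r1 held:RD_PORT  <A:1 Mu:2 Ld:0 B:0 rd:0 wr:1>

issued = [0, 1, 4]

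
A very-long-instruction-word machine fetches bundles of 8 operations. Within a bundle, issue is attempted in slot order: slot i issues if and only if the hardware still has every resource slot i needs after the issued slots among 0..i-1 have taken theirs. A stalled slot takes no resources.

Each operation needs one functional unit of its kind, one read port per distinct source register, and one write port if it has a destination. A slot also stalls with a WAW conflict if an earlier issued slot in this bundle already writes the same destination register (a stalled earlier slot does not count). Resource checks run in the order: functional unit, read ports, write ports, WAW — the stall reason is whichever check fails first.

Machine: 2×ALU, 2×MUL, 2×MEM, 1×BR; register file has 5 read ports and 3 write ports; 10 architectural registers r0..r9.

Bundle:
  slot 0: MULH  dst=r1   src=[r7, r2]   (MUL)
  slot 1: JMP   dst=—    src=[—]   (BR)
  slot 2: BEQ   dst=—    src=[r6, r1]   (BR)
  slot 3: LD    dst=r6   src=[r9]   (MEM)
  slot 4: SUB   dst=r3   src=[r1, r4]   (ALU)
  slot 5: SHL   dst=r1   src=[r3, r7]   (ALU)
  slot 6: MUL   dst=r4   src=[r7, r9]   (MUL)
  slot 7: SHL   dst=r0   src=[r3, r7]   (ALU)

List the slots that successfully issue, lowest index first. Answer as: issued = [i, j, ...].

(0) want 1×MUL +2rd +1wr — yes → AL2|MU1|ME2|BR1|rd3|wr2
(1) want 1×BR +0rd +0wr — yes → AL2|MU1|ME2|BR0|rd3|wr2
(2) want 1×BR +2rd +0wr — FU → AL2|MU1|ME2|BR0|rd3|wr2
(3) want 1×MEM +1rd +1wr — yes → AL2|MU1|ME1|BR0|rd2|wr1
(4) want 1×ALU +2rd +1wr — yes → AL1|MU1|ME1|BR0|rd0|wr0
(5) want 1×ALU +2rd +1wr — RD_PORT → AL1|MU1|ME1|BR0|rd0|wr0
(6) want 1×MUL +2rd +1wr — RD_PORT → AL1|MU1|ME1|BR0|rd0|wr0
(7) want 1×ALU +2rd +1wr — RD_PORT → AL1|MU1|ME1|BR0|rd0|wr0

issued = [0, 1, 3, 4]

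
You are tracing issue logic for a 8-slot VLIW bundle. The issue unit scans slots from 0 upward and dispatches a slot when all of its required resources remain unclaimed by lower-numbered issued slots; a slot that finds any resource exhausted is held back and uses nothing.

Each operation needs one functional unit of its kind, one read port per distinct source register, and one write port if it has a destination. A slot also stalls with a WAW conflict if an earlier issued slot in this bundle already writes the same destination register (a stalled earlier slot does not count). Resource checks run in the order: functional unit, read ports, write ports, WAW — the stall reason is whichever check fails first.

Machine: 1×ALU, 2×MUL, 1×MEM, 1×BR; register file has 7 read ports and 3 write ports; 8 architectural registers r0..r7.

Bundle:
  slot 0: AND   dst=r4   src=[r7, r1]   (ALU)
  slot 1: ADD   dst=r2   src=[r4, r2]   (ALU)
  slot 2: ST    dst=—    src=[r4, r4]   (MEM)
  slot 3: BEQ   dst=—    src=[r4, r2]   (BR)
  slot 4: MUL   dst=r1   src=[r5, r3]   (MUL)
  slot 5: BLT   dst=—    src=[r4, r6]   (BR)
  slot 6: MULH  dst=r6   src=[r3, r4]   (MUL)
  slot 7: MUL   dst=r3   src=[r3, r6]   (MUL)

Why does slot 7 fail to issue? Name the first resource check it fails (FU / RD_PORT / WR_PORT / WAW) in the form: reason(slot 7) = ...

[0] ALU needs rd=2 wr=1: ok; after: ALU=0 MUL=2 MEM=1 BR=1, R=5, W=2
[1] ALU needs rd=2 wr=1: FU; after: ALU=0 MUL=2 MEM=1 BR=1, R=5, W=2
[2] MEM needs rd=1 wr=0: ok; after: ALU=0 MUL=2 MEM=0 BR=1, R=4, W=2
[3] BR needs rd=2 wr=0: ok; after: ALU=0 MUL=2 MEM=0 BR=0, R=2, W=2
[4] MUL needs rd=2 wr=1: ok; after: ALU=0 MUL=1 MEM=0 BR=0, R=0, W=1
[5] BR needs rd=2 wr=0: FU; after: ALU=0 MUL=1 MEM=0 BR=0, R=0, W=1
[6] MUL needs rd=2 wr=1: RD_PORT; after: ALU=0 MUL=1 MEM=0 BR=0, R=0, W=1
[7] MUL needs rd=2 wr=1: RD_PORT; after: ALU=0 MUL=1 MEM=0 BR=0, R=0, W=1

reason(slot 7) = RD_PORT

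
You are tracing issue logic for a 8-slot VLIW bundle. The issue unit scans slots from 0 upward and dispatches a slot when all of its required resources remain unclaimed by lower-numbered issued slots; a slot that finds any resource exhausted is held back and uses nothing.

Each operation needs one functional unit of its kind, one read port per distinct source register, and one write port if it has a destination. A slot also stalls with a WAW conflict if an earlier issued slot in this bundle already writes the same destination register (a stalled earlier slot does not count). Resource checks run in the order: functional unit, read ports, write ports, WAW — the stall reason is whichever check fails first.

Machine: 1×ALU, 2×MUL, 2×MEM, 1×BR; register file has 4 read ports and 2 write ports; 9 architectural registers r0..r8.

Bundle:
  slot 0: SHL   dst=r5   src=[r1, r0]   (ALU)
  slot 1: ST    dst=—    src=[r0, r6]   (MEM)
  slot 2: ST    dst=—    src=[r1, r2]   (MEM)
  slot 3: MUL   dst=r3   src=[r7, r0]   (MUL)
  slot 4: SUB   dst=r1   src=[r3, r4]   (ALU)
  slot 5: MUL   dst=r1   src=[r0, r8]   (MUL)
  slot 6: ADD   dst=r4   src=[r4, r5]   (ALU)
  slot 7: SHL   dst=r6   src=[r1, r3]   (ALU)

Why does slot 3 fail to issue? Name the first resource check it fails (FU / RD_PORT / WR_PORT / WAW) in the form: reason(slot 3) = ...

  0. ALU→r5 ⇒ go  {0A/2Mu/2Ld/1B | 2r 1w}
  1. MEM ⇒ go  {0A/2Mu/1Ld/1B | 0r 1w}
  2. MEM ⇒ no(RD_PORT)  {0A/2Mu/1Ld/1B | 0r 1w}
  3. MUL→r3 ⇒ no(RD_PORT)  {0A/2Mu/1Ld/1B | 0r 1w}
  4. ALU→r1 ⇒ no(FU)  {0A/2Mu/1Ld/1B | 0r 1w}
  5. MUL→r1 ⇒ no(RD_PORT)  {0A/2Mu/1Ld/1B | 0r 1w}
  6. ALU→r4 ⇒ no(FU)  {0A/2Mu/1Ld/1B | 0r 1w}
  7. ALU→r6 ⇒ no(FU)  {0A/2Mu/1Ld/1B | 0r 1w}

reason(slot 3) = RD_PORT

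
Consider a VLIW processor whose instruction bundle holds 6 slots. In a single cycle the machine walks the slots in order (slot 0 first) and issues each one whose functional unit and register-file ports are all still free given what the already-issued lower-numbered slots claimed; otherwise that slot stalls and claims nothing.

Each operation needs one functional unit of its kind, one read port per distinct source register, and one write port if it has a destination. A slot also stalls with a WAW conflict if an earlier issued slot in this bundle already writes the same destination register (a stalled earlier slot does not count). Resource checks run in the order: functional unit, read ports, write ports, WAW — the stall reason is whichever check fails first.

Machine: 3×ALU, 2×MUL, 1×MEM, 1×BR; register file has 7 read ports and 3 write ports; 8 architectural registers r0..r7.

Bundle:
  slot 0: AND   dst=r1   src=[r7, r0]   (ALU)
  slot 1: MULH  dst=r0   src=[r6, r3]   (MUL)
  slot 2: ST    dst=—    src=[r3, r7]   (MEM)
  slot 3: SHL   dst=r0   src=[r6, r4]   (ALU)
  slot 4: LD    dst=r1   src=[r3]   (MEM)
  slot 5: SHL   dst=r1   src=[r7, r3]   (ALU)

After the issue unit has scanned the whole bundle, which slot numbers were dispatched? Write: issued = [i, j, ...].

(0) want 1×ALU +2rd +1wr — yes → AL2|MU2|ME1|BR1|rd5|wr2
(1) want 1×MUL +2rd +1wr — yes → AL2|MU1|ME1|BR1|rd3|wr1
(2) want 1×MEM +2rd +0wr — yes → AL2|MU1|ME0|BR1|rd1|wr1
(3) want 1×ALU +2rd +1wr — RD_PORT → AL2|MU1|ME0|BR1|rd1|wr1
(4) want 1×MEM +1rd +1wr — FU → AL2|MU1|ME0|BR1|rd1|wr1
(5) want 1×ALU +2rd +1wr — RD_PORT → AL2|MU1|ME0|BR1|rd1|wr1

issued = [0, 1, 2]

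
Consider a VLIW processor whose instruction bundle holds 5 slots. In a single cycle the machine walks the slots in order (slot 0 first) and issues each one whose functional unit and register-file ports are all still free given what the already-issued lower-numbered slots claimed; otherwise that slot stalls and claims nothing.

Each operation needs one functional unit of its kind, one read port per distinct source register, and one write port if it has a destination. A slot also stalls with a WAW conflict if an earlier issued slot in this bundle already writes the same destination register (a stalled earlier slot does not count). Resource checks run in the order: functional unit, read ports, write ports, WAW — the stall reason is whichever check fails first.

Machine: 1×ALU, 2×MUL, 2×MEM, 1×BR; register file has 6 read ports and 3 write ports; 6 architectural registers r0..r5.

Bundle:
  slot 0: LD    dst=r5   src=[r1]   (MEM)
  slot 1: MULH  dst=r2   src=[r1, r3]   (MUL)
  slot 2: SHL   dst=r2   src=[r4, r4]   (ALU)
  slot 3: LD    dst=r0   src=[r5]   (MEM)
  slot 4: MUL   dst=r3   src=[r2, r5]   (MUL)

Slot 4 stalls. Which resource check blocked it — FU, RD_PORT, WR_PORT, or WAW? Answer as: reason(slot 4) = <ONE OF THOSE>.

(0) want 1×MEM +1rd +1wr — yes → AL1|MU2|ME1|BR1|rd5|wr2
(1) want 1×MUL +2rd +1wr — yes → AL1|MU1|ME1|BR1|rd3|wr1
(2) want 1×ALU +1rd +1wr — WAW → AL1|MU1|ME1|BR1|rd3|wr1
(3) want 1×MEM +1rd +1wr — yes → AL1|MU1|ME0|BR1|rd2|wr0
(4) want 1×MUL +2rd +1wr — WR_PORT → AL1|MU1|ME0|BR1|rd2|wr0

reason(slot 4) = WR_PORT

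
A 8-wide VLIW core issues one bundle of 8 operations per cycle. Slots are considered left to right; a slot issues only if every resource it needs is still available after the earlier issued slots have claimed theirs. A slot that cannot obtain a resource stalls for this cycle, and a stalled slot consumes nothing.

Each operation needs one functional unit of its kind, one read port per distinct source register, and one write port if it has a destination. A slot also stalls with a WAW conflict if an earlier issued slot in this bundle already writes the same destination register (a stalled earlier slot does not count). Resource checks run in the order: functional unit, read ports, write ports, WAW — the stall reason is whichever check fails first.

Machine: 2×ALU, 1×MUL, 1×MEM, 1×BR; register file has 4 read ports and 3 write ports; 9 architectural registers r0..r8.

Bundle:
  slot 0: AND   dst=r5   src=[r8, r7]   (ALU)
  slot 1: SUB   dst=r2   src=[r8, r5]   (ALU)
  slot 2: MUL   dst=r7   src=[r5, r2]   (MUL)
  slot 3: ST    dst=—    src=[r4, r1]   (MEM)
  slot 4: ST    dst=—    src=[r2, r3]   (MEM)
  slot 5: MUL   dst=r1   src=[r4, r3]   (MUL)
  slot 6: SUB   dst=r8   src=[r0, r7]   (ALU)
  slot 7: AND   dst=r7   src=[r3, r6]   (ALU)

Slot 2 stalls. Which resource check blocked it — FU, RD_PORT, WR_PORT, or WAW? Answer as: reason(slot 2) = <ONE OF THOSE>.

slot 0 (ALU): ISSUE — free A1,Mu1,Ld1,B1 rp2 wp2
slot 1 (ALU): ISSUE — free A0,Mu1,Ld1,B1 rp0 wp1
slot 2 (MUL): stall RD_PORT — free A0,Mu1,Ld1,B1 rp0 wp1
slot 3 (MEM): stall RD_PORT — free A0,Mu1,Ld1,B1 rp0 wp1
slot 4 (MEM): stall RD_PORT — free A0,Mu1,Ld1,B1 rp0 wp1
slot 5 (MUL): stall RD_PORT — free A0,Mu1,Ld1,B1 rp0 wp1
slot 6 (ALU): stall FU — free A0,Mu1,Ld1,B1 rp0 wp1
slot 7 (ALU): stall FU — free A0,Mu1,Ld1,B1 rp0 wp1

reason(slot 2) = RD_PORT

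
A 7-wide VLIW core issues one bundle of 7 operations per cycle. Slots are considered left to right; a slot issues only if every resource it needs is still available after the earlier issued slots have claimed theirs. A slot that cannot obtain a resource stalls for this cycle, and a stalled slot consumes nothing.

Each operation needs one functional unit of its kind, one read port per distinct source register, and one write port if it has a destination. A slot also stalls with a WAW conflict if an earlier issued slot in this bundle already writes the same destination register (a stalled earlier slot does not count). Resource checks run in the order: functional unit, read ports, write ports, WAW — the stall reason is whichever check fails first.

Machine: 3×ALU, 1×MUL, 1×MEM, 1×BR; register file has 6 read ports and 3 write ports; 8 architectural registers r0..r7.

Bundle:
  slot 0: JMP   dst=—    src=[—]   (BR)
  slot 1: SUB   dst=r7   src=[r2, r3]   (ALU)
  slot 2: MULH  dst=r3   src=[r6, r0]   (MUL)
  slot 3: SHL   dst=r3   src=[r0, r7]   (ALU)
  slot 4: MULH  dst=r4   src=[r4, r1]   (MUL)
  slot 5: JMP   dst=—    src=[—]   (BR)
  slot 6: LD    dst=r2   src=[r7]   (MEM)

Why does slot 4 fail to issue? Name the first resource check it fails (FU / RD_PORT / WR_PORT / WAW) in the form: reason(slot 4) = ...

[0] BR needs rd=0 wr=0: ok; after: ALU=3 MUL=1 MEM=1 BR=0, R=6, W=3
[1] ALU needs rd=2 wr=1: ok; after: ALU=2 MUL=1 MEM=1 BR=0, R=4, W=2
[2] MUL needs rd=2 wr=1: ok; after: ALU=2 MUL=0 MEM=1 BR=0, R=2, W=1
[3] ALU needs rd=2 wr=1: WAW; after: ALU=2 MUL=0 MEM=1 BR=0, R=2, W=1
[4] MUL needs rd=2 wr=1: FU; after: ALU=2 MUL=0 MEM=1 BR=0, R=2, W=1
[5] BR needs rd=0 wr=0: FU; after: ALU=2 MUL=0 MEM=1 BR=0, R=2, W=1
[6] MEM needs rd=1 wr=1: ok; after: ALU=2 MUL=0 MEM=0 BR=0, R=1, W=0

reason(slot 4) = FU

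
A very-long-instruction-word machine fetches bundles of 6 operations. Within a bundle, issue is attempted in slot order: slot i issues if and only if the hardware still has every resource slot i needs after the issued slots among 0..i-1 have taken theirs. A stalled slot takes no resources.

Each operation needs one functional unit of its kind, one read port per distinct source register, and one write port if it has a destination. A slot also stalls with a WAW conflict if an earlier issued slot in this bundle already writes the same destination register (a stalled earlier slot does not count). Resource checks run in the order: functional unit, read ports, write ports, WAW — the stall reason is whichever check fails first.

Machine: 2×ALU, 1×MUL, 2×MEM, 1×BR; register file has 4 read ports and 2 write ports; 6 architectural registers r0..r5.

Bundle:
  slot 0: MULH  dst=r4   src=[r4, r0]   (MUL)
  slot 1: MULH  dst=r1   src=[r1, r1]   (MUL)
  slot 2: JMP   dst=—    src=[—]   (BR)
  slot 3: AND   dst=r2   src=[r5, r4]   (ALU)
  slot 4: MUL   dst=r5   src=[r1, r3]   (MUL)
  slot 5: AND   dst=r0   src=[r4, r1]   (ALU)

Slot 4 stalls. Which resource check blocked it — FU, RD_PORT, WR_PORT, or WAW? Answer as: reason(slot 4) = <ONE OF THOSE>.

reason(slot 4) = FU

[0] MUL needs rd=2 wr=1: ok; after: ALU=2 MUL=0 MEM=2 BR=1, R=2, W=1
[1] MUL needs rd=1 wr=1: FU; after: ALU=2 MUL=0 MEM=2 BR=1, R=2, W=1
[2] BR needs rd=0 wr=0: ok; after: ALU=2 MUL=0 MEM=2 BR=0, R=2, W=1
[3] ALU needs rd=2 wr=1: ok; after: ALU=1 MUL=0 MEM=2 BR=0, R=0, W=0
[4] MUL needs rd=2 wr=1: FU; after: ALU=1 MUL=0 MEM=2 BR=0, R=0, W=0
[5] ALU needs rd=2 wr=1: RD_PORT; after: ALU=1 MUL=0 MEM=2 BR=0, R=0, W=0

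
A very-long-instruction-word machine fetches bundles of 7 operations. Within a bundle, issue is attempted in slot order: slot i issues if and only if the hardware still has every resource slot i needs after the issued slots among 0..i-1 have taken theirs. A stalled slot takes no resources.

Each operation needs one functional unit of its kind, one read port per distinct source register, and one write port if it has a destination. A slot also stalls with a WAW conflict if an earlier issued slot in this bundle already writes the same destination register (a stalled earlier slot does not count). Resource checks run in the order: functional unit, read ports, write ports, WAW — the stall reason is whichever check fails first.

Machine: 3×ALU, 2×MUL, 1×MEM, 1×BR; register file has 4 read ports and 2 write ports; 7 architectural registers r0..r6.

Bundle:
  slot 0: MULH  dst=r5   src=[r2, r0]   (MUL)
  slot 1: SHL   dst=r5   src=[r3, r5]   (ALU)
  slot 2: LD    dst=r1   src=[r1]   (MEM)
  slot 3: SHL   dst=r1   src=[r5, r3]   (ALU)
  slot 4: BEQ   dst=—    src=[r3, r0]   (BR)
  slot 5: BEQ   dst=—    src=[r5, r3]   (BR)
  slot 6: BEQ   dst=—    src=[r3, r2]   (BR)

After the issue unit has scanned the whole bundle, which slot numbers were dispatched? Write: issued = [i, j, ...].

issued = [0, 2]

#0 MUL src=r2,r0 dispatched  <A:3 Mu:1 Ld:1 B:1 rd:2 wr:1>
#1 ALU src=r3,r5 held:WAW  <A:3 Mu:1 Ld:1 B:1 rd:2 wr:1>
#2 MEM src=r1 dispatched  <A:3 Mu:1 Ld:0 B:1 rd:1 wr:0>
#3 ALU src=r5,r3 held:RD_PORT  <A:3 Mu:1 Ld:0 B:1 rd:1 wr:0>
#4 BR src=r3,r0 held:RD_PORT  <A:3 Mu:1 Ld:0 B:1 rd:1 wr:0>
#5 BR src=r5,r3 held:RD_PORT  <A:3 Mu:1 Ld:0 B:1 rd:1 wr:0>
#6 BR src=r3,r2 held:RD_PORT  <A:3 Mu:1 Ld:0 B:1 rd:1 wr:0>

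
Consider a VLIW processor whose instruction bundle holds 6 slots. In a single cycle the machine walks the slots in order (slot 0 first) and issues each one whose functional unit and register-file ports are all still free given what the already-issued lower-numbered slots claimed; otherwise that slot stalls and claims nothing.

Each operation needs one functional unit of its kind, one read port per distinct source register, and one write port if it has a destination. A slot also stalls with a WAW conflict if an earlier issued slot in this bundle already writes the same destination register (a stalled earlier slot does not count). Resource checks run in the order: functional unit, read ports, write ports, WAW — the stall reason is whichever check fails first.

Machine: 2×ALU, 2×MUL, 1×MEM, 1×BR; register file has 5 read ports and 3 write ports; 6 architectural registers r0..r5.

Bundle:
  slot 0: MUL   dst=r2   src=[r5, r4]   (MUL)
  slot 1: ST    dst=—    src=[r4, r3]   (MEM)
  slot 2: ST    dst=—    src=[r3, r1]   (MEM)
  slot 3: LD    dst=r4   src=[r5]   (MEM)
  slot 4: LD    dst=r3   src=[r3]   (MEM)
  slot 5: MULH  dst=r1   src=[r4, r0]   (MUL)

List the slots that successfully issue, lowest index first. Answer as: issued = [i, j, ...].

issued = [0, 1]

#0 MUL src=r5,r4 dispatched  <A:2 Mu:1 Ld:1 B:1 rd:3 wr:2>
#1 MEM src=r4,r3 dispatched  <A:2 Mu:1 Ld:0 B:1 rd:1 wr:2>
#2 MEM src=r3,r1 held:FU  <A:2 Mu:1 Ld:0 B:1 rd:1 wr:2>
#3 MEM src=r5 held:FU  <A:2 Mu:1 Ld:0 B:1 rd:1 wr:2>
#4 MEM src=r3 held:FU  <A:2 Mu:1 Ld:0 B:1 rd:1 wr:2>
#5 MUL src=r4,r0 held:RD_PORT  <A:2 Mu:1 Ld:0 B:1 rd:1 wr:2>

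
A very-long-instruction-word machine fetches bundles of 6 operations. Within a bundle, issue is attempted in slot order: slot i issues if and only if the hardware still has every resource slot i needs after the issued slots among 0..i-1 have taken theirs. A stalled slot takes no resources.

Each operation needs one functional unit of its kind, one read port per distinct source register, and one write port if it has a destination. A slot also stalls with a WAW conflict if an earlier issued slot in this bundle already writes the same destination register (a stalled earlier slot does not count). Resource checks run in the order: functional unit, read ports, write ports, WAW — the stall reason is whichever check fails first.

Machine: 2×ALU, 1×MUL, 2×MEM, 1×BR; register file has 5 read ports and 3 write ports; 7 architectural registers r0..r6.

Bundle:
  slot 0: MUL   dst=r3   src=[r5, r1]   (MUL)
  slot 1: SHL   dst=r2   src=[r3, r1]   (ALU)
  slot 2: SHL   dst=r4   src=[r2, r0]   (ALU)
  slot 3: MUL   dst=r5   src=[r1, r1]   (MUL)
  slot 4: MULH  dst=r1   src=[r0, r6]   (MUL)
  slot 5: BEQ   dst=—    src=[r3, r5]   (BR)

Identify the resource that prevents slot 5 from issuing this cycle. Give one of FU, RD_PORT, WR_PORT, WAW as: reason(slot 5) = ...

#0 MUL src=r5,r1 dispatched  <A:2 Mu:0 Ld:2 B:1 rd:3 wr:2>
#1 ALU src=r3,r1 dispatched  <A:1 Mu:0 Ld:2 B:1 rd:1 wr:1>
#2 ALU src=r2,r0 held:RD_PORT  <A:1 Mu:0 Ld:2 B:1 rd:1 wr:1>
#3 MUL src=r1,r1 held:FU  <A:1 Mu:0 Ld:2 B:1 rd:1 wr:1>
#4 MUL src=r0,r6 held:FU  <A:1 Mu:0 Ld:2 B:1 rd:1 wr:1>
#5 BR src=r3,r5 held:RD_PORT  <A:1 Mu:0 Ld:2 B:1 rd:1 wr:1>

reason(slot 5) = RD_PORT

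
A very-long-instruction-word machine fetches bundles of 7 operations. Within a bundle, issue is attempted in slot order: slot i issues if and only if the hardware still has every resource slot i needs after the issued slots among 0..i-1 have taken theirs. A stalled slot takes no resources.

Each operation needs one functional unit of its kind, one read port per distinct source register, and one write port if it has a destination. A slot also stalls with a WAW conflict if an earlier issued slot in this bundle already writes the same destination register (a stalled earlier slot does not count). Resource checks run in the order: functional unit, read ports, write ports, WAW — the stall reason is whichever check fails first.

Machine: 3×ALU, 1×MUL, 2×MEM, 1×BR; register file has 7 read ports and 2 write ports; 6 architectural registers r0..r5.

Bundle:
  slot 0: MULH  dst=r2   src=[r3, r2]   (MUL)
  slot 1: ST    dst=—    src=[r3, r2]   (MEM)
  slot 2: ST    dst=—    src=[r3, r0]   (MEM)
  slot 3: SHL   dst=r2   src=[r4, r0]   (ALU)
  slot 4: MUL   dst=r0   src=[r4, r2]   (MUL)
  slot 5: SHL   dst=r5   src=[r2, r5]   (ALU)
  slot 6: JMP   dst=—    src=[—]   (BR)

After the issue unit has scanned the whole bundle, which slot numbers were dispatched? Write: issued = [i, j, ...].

  0. MUL→r2 ⇒ go  {3A/0Mu/2Ld/1B | 5r 1w}
  1. MEM ⇒ go  {3A/0Mu/1Ld/1B | 3r 1w}
  2. MEM ⇒ go  {3A/0Mu/0Ld/1B | 1r 1w}
  3. ALU→r2 ⇒ no(RD_PORT)  {3A/0Mu/0Ld/1B | 1r 1w}
  4. MUL→r0 ⇒ no(FU)  {3A/0Mu/0Ld/1B | 1r 1w}
  5. ALU→r5 ⇒ no(RD_PORT)  {3A/0Mu/0Ld/1B | 1r 1w}
  6. BR ⇒ go  {3A/0Mu/0Ld/0B | 1r 1w}

issued = [0, 1, 2, 6]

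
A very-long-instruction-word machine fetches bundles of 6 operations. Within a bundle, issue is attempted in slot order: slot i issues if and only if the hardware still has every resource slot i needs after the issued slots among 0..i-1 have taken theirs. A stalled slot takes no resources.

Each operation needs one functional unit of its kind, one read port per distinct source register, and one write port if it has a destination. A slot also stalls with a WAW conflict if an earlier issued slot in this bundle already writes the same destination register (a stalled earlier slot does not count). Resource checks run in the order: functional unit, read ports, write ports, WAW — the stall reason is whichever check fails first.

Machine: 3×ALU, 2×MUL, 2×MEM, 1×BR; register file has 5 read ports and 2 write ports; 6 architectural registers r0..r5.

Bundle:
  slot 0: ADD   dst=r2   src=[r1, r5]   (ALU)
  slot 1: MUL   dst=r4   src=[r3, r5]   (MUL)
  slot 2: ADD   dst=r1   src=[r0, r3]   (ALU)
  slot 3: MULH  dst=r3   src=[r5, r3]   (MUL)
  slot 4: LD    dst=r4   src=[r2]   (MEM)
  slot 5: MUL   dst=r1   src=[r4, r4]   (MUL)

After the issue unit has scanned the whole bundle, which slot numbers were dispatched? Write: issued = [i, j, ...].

issued = [0, 1]

slot 0 (ALU): ISSUE — free A2,Mu2,Ld2,B1 rp3 wp1
slot 1 (MUL): ISSUE — free A2,Mu1,Ld2,B1 rp1 wp0
slot 2 (ALU): stall RD_PORT — free A2,Mu1,Ld2,B1 rp1 wp0
slot 3 (MUL): stall RD_PORT — free A2,Mu1,Ld2,B1 rp1 wp0
slot 4 (MEM): stall WR_PORT — free A2,Mu1,Ld2,B1 rp1 wp0
slot 5 (MUL): stall WR_PORT — free A2,Mu1,Ld2,B1 rp1 wp0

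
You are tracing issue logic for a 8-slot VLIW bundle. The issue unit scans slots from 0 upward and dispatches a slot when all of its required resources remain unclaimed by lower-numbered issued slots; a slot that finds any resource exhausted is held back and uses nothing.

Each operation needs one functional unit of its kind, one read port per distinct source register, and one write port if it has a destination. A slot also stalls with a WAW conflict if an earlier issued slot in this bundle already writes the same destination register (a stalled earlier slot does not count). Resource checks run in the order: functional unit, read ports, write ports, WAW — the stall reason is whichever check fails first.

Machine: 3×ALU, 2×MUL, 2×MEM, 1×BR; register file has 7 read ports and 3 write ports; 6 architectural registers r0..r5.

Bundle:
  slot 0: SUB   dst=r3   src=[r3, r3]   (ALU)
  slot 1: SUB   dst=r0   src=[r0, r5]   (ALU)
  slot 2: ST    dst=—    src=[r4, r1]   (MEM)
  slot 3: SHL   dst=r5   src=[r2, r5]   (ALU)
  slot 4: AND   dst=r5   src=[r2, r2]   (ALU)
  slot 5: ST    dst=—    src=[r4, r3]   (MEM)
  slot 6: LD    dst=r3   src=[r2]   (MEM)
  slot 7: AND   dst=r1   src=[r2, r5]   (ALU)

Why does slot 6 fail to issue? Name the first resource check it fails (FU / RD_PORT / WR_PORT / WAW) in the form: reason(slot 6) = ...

#0 ALU src=r3,r3 dispatched  <A:2 Mu:2 Ld:2 B:1 rd:6 wr:2>
#1 ALU src=r0,r5 dispatched  <A:1 Mu:2 Ld:2 B:1 rd:4 wr:1>
#2 MEM src=r4,r1 dispatched  <A:1 Mu:2 Ld:1 B:1 rd:2 wr:1>
#3 ALU src=r2,r5 dispatched  <A:0 Mu:2 Ld:1 B:1 rd:0 wr:0>
#4 ALU src=r2,r2 held:FU  <A:0 Mu:2 Ld:1 B:1 rd:0 wr:0>
#5 MEM src=r4,r3 held:RD_PORT  <A:0 Mu:2 Ld:1 B:1 rd:0 wr:0>
#6 MEM src=r2 held:RD_PORT  <A:0 Mu:2 Ld:1 B:1 rd:0 wr:0>
#7 ALU src=r2,r5 held:FU  <A:0 Mu:2 Ld:1 B:1 rd:0 wr:0>

reason(slot 6) = RD_PORT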